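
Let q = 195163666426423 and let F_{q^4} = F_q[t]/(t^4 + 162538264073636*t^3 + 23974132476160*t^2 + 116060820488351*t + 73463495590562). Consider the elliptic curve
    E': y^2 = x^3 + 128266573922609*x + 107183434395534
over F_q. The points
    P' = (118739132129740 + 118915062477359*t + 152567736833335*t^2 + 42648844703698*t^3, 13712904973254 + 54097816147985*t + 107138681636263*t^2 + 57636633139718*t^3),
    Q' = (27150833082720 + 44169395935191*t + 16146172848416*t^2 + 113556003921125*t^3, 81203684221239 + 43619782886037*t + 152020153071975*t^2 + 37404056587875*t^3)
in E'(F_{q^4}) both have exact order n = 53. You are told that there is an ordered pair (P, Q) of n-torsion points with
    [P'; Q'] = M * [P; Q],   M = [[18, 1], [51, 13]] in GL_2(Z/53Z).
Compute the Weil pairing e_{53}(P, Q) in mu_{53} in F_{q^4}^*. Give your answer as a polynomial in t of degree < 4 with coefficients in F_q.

57893598283307 + 35873202518149*t + 30360273772928*t^2 + 143302110897087*t^3

The 53-Weil pairing on E[53] over F_{195163666426423} is alternating-bilinear: e_{53}(P',Q') = e_{53}(P,Q)^det(M).
det M = 18*13 - 1*51 = 183 = 24 (mod 53); 24^{-1} = 42 (mod 53).
n = 53 = (110101)_2 (6 bits, wt 4); accumulate f_{53,P'}(Q'+S)/f_{53,P'}(S) along the 5-step ladder.
e_{53}(P',Q') = 11976495152166 + 87360019270873*t + 174173610290850*t^2 + 41226219546513*t^3.
(11976495152166 + 87360019270873*t + 174173610290850*t^2 + 41226219546513*t^3)^{42} mod (195163666426423,f) = 57893598283307 + 35873202518149*t + 30360273772928*t^2 + 143302110897087*t^3.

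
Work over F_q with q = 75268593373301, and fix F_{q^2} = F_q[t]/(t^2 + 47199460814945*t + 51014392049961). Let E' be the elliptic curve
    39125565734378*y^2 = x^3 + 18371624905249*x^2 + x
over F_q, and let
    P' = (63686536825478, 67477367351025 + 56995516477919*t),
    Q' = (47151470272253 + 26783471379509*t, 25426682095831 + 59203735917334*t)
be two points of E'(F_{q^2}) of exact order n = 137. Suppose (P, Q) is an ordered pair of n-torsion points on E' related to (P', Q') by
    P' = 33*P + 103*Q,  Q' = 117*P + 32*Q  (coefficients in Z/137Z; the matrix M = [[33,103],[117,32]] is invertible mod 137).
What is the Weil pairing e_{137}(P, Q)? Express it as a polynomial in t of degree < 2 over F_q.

49815461598728 + 53413076356979*t

Since e_{137}(P,P)=e_{137}(Q,Q)=1 and e_{137}(Q,P)=e_{137}(P,Q)^{-1}, expanding e_{137}(33*P + 103*Q,117*P + 32*Q) leaves e(P,Q)^det(M).
So e_{137}(P,Q) = e_{137}(P',Q')^{90}, since 102*90 = 1 mod 137.
(x,y)|->(25878468062062x+58269697240616,25878468062062y) sends E' to y^2=x^3+28848908629138*x+10998776935596.
Miller loop for e_{137} over F_{75268593373301^2}: bits of 137 = 10001001; 7 double steps + 2 add steps, l/v at each.
e_{137}(P',Q') = 1928852926645 + 43838524275965*t.
Hence e(P,Q) = 49815461598728 + 53413076356979*t in F_{75268593373301^2}^*.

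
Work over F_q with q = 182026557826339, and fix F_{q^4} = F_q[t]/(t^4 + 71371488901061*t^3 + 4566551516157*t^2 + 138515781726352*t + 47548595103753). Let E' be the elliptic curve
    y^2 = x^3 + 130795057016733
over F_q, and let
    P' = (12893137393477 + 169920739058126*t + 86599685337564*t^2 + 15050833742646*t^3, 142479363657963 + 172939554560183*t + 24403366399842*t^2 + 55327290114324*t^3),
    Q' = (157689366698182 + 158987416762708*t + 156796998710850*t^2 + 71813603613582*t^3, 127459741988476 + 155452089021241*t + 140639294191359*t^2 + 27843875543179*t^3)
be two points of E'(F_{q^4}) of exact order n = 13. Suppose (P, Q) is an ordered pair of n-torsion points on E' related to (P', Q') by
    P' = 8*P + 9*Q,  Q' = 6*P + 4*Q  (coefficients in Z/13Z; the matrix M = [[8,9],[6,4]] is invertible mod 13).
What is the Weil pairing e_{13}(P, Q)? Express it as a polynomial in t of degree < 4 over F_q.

The 13-Weil pairing on E[13] over F_{182026557826339} is alternating-bilinear: e_{13}(P',Q') = e_{13}(P,Q)^det(M).
So e_{13}(P,Q) = e_{13}(P',Q')^{10}, since 4*10 = 1 mod 13.
Run Miller on y^2=x^3+130795057016733 over F_{182026557826339}: ladder 1101 (4 bits); e = f_P(D_Q)/f_Q(D_P).
f_P(D_Q)/f_Q(D_P) = 21696529073856 + 138401354082150*t + 20300828977417*t^2 + 169877045175119*t^3.
Raise to 10: e(P,Q) = 52281171458761 + 77724249458478*t + 80146510246169*t^2 + 117508438986248*t^3 in mu_{13}.

52281171458761 + 77724249458478*t + 80146510246169*t^2 + 117508438986248*t^3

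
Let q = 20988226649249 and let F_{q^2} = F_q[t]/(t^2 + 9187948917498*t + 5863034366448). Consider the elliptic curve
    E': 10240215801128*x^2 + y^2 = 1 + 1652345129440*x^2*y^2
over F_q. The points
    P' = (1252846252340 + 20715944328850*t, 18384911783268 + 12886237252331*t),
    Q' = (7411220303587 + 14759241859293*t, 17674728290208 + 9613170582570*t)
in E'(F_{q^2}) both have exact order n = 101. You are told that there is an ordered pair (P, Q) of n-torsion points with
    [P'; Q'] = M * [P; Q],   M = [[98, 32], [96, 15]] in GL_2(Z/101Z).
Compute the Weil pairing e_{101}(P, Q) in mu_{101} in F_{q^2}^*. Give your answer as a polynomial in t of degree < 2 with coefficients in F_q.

16020348232669 + 6084295565859*t

Alternating bilinearity on E[101] (values in mu_{101} in F_{20988226649249^2}) gives e(P',Q') = e(P,Q)^det(M).
Inverting 14 mod 101: 65. Thus e_{101}(P,Q) = e(P',Q')^{65}.
Edwards->Montgomery: u=(1+y)/(1-y), v=u/x -> 3858256027785v^2=u^3+19668741950441u^2+u; then x_W=2146967667922u+1982093488428: y^2=x^3+13470114570299*x+14279393673577.
n = 101 = (1100101)_2 (7 bits, wt 4); accumulate f_{101,P'}(Q'+S)/f_{101,P'}(S) along the 6-step ladder.
f_P(D_Q)/f_Q(D_P) = 2508922261930 + 2497980263145*t.
Raise to 65: e(P,Q) = 16020348232669 + 6084295565859*t in mu_{101}.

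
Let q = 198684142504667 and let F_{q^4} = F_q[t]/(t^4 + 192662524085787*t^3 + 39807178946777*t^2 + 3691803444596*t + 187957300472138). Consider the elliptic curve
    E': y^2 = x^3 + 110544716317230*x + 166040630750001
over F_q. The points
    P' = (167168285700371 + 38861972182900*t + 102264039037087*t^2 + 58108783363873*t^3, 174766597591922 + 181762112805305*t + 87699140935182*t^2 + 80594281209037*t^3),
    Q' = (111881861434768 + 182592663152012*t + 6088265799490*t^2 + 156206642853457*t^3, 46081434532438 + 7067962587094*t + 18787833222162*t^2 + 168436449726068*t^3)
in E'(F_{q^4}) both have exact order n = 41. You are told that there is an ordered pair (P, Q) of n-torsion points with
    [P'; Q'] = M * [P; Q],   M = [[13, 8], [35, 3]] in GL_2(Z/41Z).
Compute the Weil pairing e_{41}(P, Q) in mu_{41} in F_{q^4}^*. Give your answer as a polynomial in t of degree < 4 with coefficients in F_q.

e_{41}(aP+bQ,cP+dQ) = e_{41}(P,Q)^(ad-bc); with (a,b,c,d)=(13,8,35,3) this gives the det-41 law.
Inverting 5 mod 41: 33. Thus e_{41}(P,Q) = e(P',Q')^{33}.
6-bit Miller (101001) on E'/F_{198684142504667} with a'=110544716317230, b'=166040630750001: accumulate tangent/chord ratios at Q'+S and P'+S'.
f_P(D_Q)/f_Q(D_P) = 141205325710666 + 39602441969171*t + 187007872103822*t^2 + 29638724278484*t^3.
(141205325710666 + 39602441969171*t + 187007872103822*t^2 + 29638724278484*t^3)^{33} mod (198684142504667,f) = 64030392265006 + 136424765324283*t + 127565662856462*t^2 + 180748424913605*t^3.

64030392265006 + 136424765324283*t + 127565662856462*t^2 + 180748424913605*t^3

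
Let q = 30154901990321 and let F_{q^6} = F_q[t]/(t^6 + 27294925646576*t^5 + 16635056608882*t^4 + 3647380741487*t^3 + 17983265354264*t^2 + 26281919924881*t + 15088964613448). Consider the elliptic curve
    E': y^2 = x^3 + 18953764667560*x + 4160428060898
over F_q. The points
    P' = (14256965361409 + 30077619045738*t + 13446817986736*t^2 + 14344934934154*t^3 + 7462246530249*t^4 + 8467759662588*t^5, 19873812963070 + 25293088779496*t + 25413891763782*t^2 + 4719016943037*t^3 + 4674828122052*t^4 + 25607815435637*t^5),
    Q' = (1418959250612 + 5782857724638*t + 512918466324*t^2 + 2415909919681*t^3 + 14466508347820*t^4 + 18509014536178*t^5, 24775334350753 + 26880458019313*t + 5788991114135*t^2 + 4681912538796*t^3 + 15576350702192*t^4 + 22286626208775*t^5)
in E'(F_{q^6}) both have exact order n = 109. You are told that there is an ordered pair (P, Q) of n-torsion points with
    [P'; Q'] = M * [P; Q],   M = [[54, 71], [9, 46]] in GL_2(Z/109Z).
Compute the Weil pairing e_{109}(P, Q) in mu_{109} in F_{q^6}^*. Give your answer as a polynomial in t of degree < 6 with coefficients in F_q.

e_{109}(aP+bQ,cP+dQ) = e_{109}(P,Q)^(ad-bc); with (a,b,c,d)=(54,71,9,46) this gives the det-109 law.
det(M) mod 109 = 101; its inverse in (Z/109)^* is 68 (check: 101*68 mod 109 = 1).
n = 109 = (1101101)_2 (7 bits, wt 5); accumulate f_{109,P'}(Q'+S)/f_{109,P'}(S) along the 6-step ladder.
e_{109}(P',Q') = 2315739180667 + 10478288975296*t + 26226170314405*t^2 + 10996736003461*t^3 + 19140615142568*t^4 + 3767286116399*t^5.
Raise to 68: e(P,Q) = 27799120133611 + 27168985703778*t + 13398137042425*t^2 + 716220886384*t^3 + 26802938956794*t^4 + 5014886456638*t^5 in mu_{109}.

27799120133611 + 27168985703778*t + 13398137042425*t^2 + 716220886384*t^3 + 26802938956794*t^4 + 5014886456638*t^5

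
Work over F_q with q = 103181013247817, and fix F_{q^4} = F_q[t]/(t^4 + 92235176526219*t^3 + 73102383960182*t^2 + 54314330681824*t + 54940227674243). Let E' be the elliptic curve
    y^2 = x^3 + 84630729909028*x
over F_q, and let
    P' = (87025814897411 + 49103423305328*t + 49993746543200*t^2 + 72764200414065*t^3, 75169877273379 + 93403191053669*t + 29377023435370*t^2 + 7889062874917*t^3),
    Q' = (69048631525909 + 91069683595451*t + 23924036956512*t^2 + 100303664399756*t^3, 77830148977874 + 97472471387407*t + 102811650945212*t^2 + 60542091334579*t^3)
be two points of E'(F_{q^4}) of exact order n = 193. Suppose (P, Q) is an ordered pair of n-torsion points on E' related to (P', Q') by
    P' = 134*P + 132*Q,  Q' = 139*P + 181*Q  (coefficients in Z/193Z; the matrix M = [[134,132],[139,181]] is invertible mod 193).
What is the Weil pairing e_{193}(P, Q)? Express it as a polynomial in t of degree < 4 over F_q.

e_{193}(aP+bQ,cP+dQ) = e_{193}(P,Q)^(ad-bc); with (a,b,c,d)=(134,132,139,181) this gives the det-193 law.
134*181 - 132*139 = 5906; reduced mod 193: det = 116, inverse 5.
8-bit Miller (11000001) on E'/F_{103181013247817} with a'=84630729909028, b'=0: accumulate tangent/chord ratios at Q'+S and P'+S'.
Miller gives e_{193}(P',Q') = 91348711112848 + 1076536745037*t + 40388042762825*t^2 + 70889986399280*t^3 in F_{103181013247817^4}.
Finally e_{193}(P,Q) = 90597349084160 + 83367044788001*t + 21025562571605*t^2 + 70402263082777*t^3.

90597349084160 + 83367044788001*t + 21025562571605*t^2 + 70402263082777*t^3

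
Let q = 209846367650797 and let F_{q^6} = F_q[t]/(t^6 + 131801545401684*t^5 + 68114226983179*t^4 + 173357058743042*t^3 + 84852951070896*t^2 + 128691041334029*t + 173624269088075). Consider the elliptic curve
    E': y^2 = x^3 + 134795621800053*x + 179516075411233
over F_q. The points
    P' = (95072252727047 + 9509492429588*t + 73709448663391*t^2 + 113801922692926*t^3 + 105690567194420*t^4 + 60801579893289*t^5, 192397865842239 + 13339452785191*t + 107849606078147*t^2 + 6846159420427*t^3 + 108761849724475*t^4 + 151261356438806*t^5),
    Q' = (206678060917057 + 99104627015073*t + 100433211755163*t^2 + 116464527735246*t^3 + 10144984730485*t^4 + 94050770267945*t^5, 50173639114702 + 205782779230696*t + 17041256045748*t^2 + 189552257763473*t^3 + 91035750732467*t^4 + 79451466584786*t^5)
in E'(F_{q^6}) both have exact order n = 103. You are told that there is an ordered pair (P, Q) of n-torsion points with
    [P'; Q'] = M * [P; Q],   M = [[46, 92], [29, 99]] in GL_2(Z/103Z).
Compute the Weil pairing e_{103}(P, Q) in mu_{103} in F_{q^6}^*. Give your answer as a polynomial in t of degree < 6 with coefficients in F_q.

107615198472247 + 80346086276915*t + 185908300768122*t^2 + 195384383725761*t^3 + 23461567171904*t^4 + 150417940456500*t^5

e_{103}(aP+bQ,cP+dQ) = e_{103}(P,Q)^(ad-bc); with (a,b,c,d)=(46,92,29,99) this gives the det-103 law.
Inverting 32 mod 103: 29. Thus e_{103}(P,Q) = e(P',Q')^{29}.
Double-and-add over 1100111: 7-1 doublings, 5-1 additions; each step l_{T,T}/v_{2T} or l_{T,P'}/v at Q'+S for random S.
Miller gives e_{103}(P',Q') = 119073114917891 + 176789163862890*t + 109265931107591*t^2 + 197854796986755*t^3 + 177944796826267*t^4 + 165208490638570*t^5 in F_{209846367650797^6}.
(119073114917891 + 176789163862890*t + 109265931107591*t^2 + 197854796986755*t^3 + 177944796826267*t^4 + 165208490638570*t^5)^{29} mod (209846367650797,f) = 107615198472247 + 80346086276915*t + 185908300768122*t^2 + 195384383725761*t^3 + 23461567171904*t^4 + 150417940456500*t^5.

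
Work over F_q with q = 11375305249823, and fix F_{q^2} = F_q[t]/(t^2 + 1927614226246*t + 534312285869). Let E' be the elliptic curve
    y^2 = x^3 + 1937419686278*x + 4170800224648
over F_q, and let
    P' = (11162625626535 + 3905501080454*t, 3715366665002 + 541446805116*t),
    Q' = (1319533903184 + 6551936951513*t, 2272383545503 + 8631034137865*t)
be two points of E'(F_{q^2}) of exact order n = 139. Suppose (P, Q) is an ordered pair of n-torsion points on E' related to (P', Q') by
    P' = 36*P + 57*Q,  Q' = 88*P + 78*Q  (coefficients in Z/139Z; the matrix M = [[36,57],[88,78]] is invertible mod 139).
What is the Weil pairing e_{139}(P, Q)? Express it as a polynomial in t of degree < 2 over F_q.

Alternating bilinearity on E[139] (values in mu_{139} in F_{11375305249823^2}) gives e(P',Q') = e(P,Q)^det(M).
36*78 - 57*88 = -2208; reduced mod 139: det = 16, inverse 113.
8-bit Miller (10001011) on E'/F_{11375305249823} with a'=1937419686278, b'=4170800224648: accumulate tangent/chord ratios at Q'+S and P'+S'.
Result: e(P',Q') = 4151935517286 + 5602354736192*t.
Thus e_{139}(P,Q) = 10725826132510 + 3564403663353*t.

10725826132510 + 3564403663353*t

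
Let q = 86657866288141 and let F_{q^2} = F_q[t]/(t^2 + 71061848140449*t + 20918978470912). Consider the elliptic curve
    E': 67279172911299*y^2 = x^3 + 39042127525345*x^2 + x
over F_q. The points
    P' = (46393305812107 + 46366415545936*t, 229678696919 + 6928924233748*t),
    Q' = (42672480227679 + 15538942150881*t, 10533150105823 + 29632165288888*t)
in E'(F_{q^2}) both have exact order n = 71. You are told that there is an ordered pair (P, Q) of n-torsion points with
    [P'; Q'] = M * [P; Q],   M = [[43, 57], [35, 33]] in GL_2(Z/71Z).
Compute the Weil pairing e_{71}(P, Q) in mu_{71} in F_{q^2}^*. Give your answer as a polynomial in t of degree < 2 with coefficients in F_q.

e_{71}(aP+bQ,cP+dQ) = e_{71}(P,Q)^(ad-bc); with (a,b,c,d)=(43,57,35,33) this gives the det-71 law.
det(M) mod 71 = 63; its inverse in (Z/71)^* is 62 (check: 63*62 mod 71 = 1).
Montgomery->Weierstrass: x_W = 2467483436638*x+36371346969488, y_W=2467483436638*y on F_{86657866288141}; lands on y^2=x^3+61439750488986*x+61945129130301.
7-bit Miller (1000111) on E'/F_{86657866288141} with a'=61439750488986, b'=61945129130301: accumulate tangent/chord ratios at Q'+S and P'+S'.
f_P(D_Q)/f_Q(D_P) = 14948848156960 + 68831663095997*t.
Thus e_{71}(P,Q) = 28715052678160 + 77855238431679*t.

28715052678160 + 77855238431679*t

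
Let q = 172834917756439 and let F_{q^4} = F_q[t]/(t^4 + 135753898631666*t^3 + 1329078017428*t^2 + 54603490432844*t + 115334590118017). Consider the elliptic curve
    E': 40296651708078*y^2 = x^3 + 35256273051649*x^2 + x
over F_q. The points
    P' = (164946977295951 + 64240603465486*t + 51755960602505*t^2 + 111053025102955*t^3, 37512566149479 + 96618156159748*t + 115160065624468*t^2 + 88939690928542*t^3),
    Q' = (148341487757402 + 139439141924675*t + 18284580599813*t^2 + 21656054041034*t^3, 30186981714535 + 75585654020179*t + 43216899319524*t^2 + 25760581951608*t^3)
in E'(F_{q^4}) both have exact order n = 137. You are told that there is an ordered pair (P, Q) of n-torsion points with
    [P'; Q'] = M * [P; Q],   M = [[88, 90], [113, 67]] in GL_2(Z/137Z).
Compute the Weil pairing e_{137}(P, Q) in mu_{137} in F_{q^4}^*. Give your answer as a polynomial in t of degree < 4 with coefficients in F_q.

165466513639481 + 154431340543237*t + 171750348412081*t^2 + 166722897923386*t^3

Alternating bilinearity on E[137] (values in mu_{137} in F_{172834917756439^4}) gives e(P',Q') = e(P,Q)^det(M).
So e_{137}(P,Q) = e_{137}(P',Q')^{71}, since 110*71 = 1 mod 137.
Undo Montgomery via alpha=148752320680710, beta=6462939641985: (a',b')=(78998856658458,5116919036229) over F_{172834917756439}.
Miller loop for e_{137} over F_{172834917756439^4}: bits of 137 = 10001001; 7 double steps + 2 add steps, l/v at each.
f_P(D_Q)/f_Q(D_P) = 36799948956332 + 38397114297983*t + 135217498826222*t^2 + 133868870339913*t^3.
Hence e(P,Q) = 165466513639481 + 154431340543237*t + 171750348412081*t^2 + 166722897923386*t^3 in F_{172834917756439^4}^*.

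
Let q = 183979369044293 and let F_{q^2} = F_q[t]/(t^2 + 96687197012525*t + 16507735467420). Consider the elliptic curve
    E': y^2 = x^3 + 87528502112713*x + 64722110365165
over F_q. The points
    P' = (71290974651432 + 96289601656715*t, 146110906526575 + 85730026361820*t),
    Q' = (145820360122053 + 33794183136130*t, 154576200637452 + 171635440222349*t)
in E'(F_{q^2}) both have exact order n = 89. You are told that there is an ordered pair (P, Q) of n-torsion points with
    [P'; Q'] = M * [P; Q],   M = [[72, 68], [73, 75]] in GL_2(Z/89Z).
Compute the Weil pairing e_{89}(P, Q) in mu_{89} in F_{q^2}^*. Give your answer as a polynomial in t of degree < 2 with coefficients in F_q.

e_{89}(aP+bQ,cP+dQ) = e_{89}(P,Q)^(ad-bc); with (a,b,c,d)=(72,68,73,75) this gives the det-89 law.
det M = 72*75 - 68*73 = 436 = 80 (mod 89); 80^{-1} = 79 (mod 89).
n = 89 = (1011001)_2 (7 bits, wt 4); accumulate f_{89,P'}(Q'+S)/f_{89,P'}(S) along the 6-step ladder.
The quotient is 8542285580744 + 11100824817154*t.
Hence e(P,Q) = 51701919038767 + 52668252904672*t in F_{183979369044293^2}^*.

51701919038767 + 52668252904672*t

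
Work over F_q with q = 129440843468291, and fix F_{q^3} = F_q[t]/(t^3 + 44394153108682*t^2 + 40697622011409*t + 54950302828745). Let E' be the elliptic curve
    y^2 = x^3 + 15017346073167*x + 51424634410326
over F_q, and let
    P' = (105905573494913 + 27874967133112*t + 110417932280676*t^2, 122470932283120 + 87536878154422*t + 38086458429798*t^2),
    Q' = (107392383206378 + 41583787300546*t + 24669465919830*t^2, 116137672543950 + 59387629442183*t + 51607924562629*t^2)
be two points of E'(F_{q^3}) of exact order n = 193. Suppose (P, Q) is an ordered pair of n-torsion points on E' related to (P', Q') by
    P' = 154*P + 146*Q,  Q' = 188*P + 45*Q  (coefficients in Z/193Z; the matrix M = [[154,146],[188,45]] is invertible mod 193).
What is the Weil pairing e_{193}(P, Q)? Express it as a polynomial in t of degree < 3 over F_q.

Since e_{193}(P,P)=e_{193}(Q,Q)=1 and e_{193}(Q,P)=e_{193}(P,Q)^{-1}, expanding e_{193}(154*P + 146*Q,188*P + 45*Q) leaves e(P,Q)^det(M).
det(M) mod 193 = 133; its inverse in (Z/193)^* is 119 (check: 133*119 mod 193 = 1).
8-bit Miller (11000001) on E'/F_{129440843468291} with a'=15017346073167, b'=51424634410326: accumulate tangent/chord ratios at Q'+S and P'+S'.
Miller gives e_{193}(P',Q') = 46536443315659 + 128400228713716*t + 119438930228368*t^2 in F_{129440843468291^3}.
Finally e_{193}(P,Q) = 73389020003674 + 109164309787726*t + 72845886516803*t^2.

73389020003674 + 109164309787726*t + 72845886516803*t^2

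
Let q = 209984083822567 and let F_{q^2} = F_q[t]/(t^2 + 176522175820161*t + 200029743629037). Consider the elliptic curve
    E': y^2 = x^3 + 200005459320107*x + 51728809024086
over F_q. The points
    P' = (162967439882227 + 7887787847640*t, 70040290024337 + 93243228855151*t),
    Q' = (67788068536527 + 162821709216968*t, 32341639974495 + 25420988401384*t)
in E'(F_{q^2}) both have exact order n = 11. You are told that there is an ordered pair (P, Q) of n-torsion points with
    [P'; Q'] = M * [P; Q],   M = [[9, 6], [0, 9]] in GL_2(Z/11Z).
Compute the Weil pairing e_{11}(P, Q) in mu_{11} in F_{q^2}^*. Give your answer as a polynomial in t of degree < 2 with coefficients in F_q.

76840780328675 + 209212613214169*t

Alternating bilinearity on E[11] (values in mu_{11} in F_{209984083822567^2}) gives e(P',Q') = e(P,Q)^det(M).
Hence e(P,Q) = e(P',Q')^{3} where 3 = 4^{-1} mod 11.
4-bit Miller (1011) on E'/F_{209984083822567} with a'=200005459320107, b'=51728809024086: accumulate tangent/chord ratios at Q'+S and P'+S'.
e_{11}(P',Q') = 46054120834594 + 16158970111521*t.
(46054120834594 + 16158970111521*t)^{3} mod (209984083822567,f) = 76840780328675 + 209212613214169*t.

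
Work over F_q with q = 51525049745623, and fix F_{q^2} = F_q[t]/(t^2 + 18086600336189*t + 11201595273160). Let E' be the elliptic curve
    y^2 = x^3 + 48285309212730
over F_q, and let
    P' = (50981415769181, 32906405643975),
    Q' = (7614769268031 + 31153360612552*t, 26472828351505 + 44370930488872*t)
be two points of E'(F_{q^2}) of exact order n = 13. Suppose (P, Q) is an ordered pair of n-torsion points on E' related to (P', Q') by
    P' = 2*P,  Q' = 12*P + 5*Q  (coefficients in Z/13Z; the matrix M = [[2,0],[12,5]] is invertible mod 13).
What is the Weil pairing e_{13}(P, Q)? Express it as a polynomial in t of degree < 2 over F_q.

The 13-Weil pairing on E[13] over F_{51525049745623} is alternating-bilinear: e_{13}(P',Q') = e_{13}(P,Q)^det(M).
det(M) mod 13 = 10; its inverse in (Z/13)^* is 4 (check: 10*4 mod 13 = 1).
Build f_{13,P'} and f_{13,Q'} via the 4-bit ladder of 13=1101_2; evaluate at shifted divisors; quotient in F_{51525049745623^2}.
Miller gives e_{13}(P',Q') = 7025728778534 + 37551256293171*t in F_{51525049745623^2}.
Thus e_{13}(P,Q) = 41444056488158 + 4687930792599*t.

41444056488158 + 4687930792599*t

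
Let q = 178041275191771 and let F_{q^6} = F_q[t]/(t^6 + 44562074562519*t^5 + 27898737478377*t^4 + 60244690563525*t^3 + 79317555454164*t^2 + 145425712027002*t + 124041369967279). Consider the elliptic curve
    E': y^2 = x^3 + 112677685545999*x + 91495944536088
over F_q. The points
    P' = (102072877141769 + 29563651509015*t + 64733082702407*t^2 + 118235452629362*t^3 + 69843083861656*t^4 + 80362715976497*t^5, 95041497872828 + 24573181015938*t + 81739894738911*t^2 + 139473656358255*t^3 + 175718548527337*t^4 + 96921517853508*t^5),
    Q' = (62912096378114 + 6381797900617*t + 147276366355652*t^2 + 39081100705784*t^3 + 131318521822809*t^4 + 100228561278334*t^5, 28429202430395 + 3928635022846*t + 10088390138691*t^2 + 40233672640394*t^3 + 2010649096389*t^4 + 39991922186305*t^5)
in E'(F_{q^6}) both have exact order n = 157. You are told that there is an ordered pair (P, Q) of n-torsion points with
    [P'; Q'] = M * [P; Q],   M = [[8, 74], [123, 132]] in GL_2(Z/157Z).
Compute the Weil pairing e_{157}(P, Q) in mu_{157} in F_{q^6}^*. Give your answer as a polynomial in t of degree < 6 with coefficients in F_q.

33562788142585 + 167642655923194*t + 100952205361238*t^2 + 78718657713608*t^3 + 54375197660833*t^4 + 14869188814336*t^5

Alternating bilinearity on E[157] (values in mu_{157} in F_{178041275191771^6}) gives e(P',Q') = e(P,Q)^det(M).
det M = 8*132 - 74*123 = -8046 = 118 (mod 157); 118^{-1} = 4 (mod 157).
n = 157 = (10011101)_2 (8 bits, wt 5); accumulate f_{157,P'}(Q'+S)/f_{157,P'}(S) along the 7-step ladder.
The quotient is 4119797395774 + 62794854412631*t + 28205651986126*t^2 + 35319415845280*t^3 + 548093555057*t^4 + 92479397998977*t^5.
Raise to 4: e(P,Q) = 33562788142585 + 167642655923194*t + 100952205361238*t^2 + 78718657713608*t^3 + 54375197660833*t^4 + 14869188814336*t^5 in mu_{157}.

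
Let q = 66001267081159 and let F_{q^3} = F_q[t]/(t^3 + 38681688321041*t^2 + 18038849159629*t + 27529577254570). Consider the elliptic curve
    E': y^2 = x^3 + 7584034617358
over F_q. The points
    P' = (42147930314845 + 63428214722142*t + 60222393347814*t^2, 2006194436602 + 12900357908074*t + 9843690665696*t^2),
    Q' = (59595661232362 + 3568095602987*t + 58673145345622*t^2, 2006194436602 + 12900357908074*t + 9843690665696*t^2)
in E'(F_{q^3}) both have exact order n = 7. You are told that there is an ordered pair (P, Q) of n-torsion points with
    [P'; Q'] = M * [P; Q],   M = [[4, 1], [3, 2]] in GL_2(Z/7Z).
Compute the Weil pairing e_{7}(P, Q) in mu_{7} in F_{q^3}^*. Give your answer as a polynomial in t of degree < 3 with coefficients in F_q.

48300509971194 + 60231217027282*t + 34769593661503*t^2

Since e_{7}(P,P)=e_{7}(Q,Q)=1 and e_{7}(Q,P)=e_{7}(P,Q)^{-1}, expanding e_{7}(4*P + 1*Q,3*P + 2*Q) leaves e(P,Q)^det(M).
det(M) mod 7 = 5; its inverse in (Z/7)^* is 3 (check: 5*3 mod 7 = 1).
n = 7 = (111)_2 (3 bits, wt 3); accumulate f_{7,P'}(Q'+S)/f_{7,P'}(S) along the 2-step ladder.
So e_{7}(P',Q') = 59851744377878 + 6256408555049*t + 43279860813767*t^2.
Finally e_{7}(P,Q) = 48300509971194 + 60231217027282*t + 34769593661503*t^2.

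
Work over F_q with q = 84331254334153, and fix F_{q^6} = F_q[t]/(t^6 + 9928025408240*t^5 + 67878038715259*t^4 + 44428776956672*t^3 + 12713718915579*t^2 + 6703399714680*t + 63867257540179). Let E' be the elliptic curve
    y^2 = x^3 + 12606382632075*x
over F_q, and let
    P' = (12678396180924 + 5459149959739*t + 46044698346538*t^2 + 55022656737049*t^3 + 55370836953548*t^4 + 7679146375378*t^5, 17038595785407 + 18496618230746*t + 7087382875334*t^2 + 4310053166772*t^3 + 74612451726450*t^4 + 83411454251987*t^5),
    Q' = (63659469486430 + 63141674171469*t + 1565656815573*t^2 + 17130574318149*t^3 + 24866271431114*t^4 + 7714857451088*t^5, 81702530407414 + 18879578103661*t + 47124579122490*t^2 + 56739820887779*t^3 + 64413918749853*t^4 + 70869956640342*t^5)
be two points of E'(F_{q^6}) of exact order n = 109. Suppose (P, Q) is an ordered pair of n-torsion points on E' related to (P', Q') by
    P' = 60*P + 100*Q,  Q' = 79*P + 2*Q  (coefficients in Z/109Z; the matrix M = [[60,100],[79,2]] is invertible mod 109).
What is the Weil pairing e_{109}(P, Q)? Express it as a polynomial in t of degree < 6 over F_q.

Alternating bilinearity on E[109] (values in mu_{109} in F_{84331254334153^6}) gives e(P',Q') = e(P,Q)^det(M).
Hence e(P,Q) = e(P',Q')^{101} where 101 = 68^{-1} mod 109.
7-bit Miller (1101101) on E'/F_{84331254334153} with a'=12606382632075, b'=0: accumulate tangent/chord ratios at Q'+S and P'+S'.
The quotient is 57880256650295 + 69206045659624*t + 72453756300482*t^2 + 57966975131132*t^3 + 41921220509144*t^4 + 39071002195200*t^5.
Hence e(P,Q) = 1071535254894 + 53416043451139*t + 34563799112061*t^2 + 21112817213394*t^3 + 24722552685615*t^4 + 16587430652721*t^5 in F_{84331254334153^6}^*.

1071535254894 + 53416043451139*t + 34563799112061*t^2 + 21112817213394*t^3 + 24722552685615*t^4 + 16587430652721*t^5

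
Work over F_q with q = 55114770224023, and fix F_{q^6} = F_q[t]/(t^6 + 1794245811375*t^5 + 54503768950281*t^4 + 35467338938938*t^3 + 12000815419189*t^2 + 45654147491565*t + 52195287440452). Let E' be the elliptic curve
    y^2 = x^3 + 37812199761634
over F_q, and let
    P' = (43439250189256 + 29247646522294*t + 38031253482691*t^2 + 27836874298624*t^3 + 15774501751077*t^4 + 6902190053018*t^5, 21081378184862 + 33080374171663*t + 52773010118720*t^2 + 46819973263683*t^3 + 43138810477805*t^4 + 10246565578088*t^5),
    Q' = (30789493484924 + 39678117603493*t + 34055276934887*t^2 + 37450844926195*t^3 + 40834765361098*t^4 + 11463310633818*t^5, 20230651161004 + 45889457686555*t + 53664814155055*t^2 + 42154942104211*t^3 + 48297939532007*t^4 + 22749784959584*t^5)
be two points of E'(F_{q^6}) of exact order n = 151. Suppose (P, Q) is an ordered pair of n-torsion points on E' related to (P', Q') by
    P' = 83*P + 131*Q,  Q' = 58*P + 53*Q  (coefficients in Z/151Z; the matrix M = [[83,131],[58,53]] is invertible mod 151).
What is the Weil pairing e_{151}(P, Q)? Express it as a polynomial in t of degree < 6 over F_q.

14792697360969 + 22132804480687*t + 45782185327207*t^2 + 3304502645425*t^3 + 7176230732232*t^4 + 37064601265477*t^5

Alternating bilinearity on E[151] (values in mu_{151} in F_{55114770224023^6}) gives e(P',Q') = e(P,Q)^det(M).
det(M) mod 151 = 123; its inverse in (Z/151)^* is 124 (check: 123*124 mod 151 = 1).
Double-and-add over 10010111: 8-1 doublings, 5-1 additions; each step l_{T,T}/v_{2T} or l_{T,P'}/v at Q'+S for random S.
Miller gives e_{151}(P',Q') = 30119913351910 + 25687301818307*t + 27654131605870*t^2 + 49179267346068*t^3 + 34772315926654*t^4 + 24946867886374*t^5 in F_{55114770224023^6}.
Hence e(P,Q) = 14792697360969 + 22132804480687*t + 45782185327207*t^2 + 3304502645425*t^3 + 7176230732232*t^4 + 37064601265477*t^5 in F_{55114770224023^6}^*.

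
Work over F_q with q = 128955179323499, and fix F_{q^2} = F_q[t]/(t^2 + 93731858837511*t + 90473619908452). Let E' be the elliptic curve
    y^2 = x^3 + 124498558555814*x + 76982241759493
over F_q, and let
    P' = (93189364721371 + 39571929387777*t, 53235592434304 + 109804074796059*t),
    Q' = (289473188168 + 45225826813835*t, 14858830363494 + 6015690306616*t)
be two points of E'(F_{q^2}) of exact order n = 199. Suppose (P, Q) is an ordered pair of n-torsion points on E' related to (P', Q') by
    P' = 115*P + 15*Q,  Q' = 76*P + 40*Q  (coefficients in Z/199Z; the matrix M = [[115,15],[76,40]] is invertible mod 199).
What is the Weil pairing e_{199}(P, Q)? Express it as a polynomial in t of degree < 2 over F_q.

e_{199} is bilinear + alternating on E[199], so e_{199}(115*P + 15*Q, 76*P + 40*Q) = e_{199}(P,Q)^(115*40-15*76).
det M = 115*40 - 15*76 = 3460 = 77 (mod 199); 77^{-1} = 168 (mod 199).
8-bit Miller (11000111) on E'/F_{128955179323499} with a'=124498558555814, b'=76982241759493: accumulate tangent/chord ratios at Q'+S and P'+S'.
So e_{199}(P',Q') = 10475981189629 + 29144077030857*t.
Raise to 168: e(P,Q) = 70193377686863 + 58715164689952*t in mu_{199}.

70193377686863 + 58715164689952*t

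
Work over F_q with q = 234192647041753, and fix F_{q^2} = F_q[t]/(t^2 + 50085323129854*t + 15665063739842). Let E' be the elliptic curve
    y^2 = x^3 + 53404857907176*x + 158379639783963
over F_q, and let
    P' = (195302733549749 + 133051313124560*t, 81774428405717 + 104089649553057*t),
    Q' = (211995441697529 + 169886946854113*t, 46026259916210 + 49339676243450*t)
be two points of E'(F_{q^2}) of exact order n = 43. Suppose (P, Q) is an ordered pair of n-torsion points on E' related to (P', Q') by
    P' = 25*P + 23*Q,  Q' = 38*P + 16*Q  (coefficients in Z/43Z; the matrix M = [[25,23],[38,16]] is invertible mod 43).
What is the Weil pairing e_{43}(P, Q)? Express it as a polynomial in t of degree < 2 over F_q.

Since e_{43}(P,P)=e_{43}(Q,Q)=1 and e_{43}(Q,P)=e_{43}(P,Q)^{-1}, expanding e_{43}(25*P + 23*Q,38*P + 16*Q) leaves e(P,Q)^det(M).
So e_{43}(P,Q) = e_{43}(P',Q')^{42}, since 42*42 = 1 mod 43.
Build f_{43,P'} and f_{43,Q'} via the 6-bit ladder of 43=101011_2; evaluate at shifted divisors; quotient in F_{234192647041753^2}.
Miller gives e_{43}(P',Q') = 190500276703901 + 153358445867695*t in F_{234192647041753^2}.
Finally e_{43}(P,Q) = 50789329426584 + 80834201174058*t.

50789329426584 + 80834201174058*t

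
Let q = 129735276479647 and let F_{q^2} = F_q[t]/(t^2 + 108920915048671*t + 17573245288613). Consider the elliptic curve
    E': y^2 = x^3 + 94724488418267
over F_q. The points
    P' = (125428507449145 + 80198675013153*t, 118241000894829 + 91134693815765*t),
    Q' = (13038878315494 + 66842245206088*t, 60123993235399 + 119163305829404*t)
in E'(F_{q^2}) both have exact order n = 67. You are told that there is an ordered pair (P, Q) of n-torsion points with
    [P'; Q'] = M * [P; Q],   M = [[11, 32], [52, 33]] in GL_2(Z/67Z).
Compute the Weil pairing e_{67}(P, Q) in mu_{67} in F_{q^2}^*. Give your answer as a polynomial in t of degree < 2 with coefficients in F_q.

e_{67}(aP+bQ,cP+dQ) = e_{67}(P,Q)^(ad-bc); with (a,b,c,d)=(11,32,52,33) this gives the det-67 law.
Inverting 39 mod 67: 55. Thus e_{67}(P,Q) = e(P',Q')^{55}.
7-bit Miller (1000011) on E'/F_{129735276479647} with a'=0, b'=94724488418267: accumulate tangent/chord ratios at Q'+S and P'+S'.
Result: e(P',Q') = 25930942562939 + 35882298540266*t.
Thus e_{67}(P,Q) = 105534037084538 + 21599415406208*t.

105534037084538 + 21599415406208*t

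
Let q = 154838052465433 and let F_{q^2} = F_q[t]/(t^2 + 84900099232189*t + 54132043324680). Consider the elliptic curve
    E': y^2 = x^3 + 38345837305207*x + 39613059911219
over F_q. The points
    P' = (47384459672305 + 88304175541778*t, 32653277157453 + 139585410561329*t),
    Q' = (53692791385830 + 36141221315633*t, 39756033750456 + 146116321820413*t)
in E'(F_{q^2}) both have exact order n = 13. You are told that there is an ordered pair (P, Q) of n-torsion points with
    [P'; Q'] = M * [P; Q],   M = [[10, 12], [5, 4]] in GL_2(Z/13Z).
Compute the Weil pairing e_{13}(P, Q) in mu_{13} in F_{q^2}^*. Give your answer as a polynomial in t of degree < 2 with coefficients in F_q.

98652389229007 + 130858874418230*t

e_{13}(aP+bQ,cP+dQ) = e_{13}(P,Q)^(ad-bc); with (a,b,c,d)=(10,12,5,4) this gives the det-13 law.
Hence e(P,Q) = e(P',Q')^{11} where 11 = 6^{-1} mod 13.
Run Miller on y^2=x^3+38345837305207*x+39613059911219 over F_{154838052465433}: ladder 1101 (4 bits); e = f_P(D_Q)/f_Q(D_P).
So e_{13}(P',Q') = 14856801010721 + 136694652236269*t.
Finally e_{13}(P,Q) = 98652389229007 + 130858874418230*t.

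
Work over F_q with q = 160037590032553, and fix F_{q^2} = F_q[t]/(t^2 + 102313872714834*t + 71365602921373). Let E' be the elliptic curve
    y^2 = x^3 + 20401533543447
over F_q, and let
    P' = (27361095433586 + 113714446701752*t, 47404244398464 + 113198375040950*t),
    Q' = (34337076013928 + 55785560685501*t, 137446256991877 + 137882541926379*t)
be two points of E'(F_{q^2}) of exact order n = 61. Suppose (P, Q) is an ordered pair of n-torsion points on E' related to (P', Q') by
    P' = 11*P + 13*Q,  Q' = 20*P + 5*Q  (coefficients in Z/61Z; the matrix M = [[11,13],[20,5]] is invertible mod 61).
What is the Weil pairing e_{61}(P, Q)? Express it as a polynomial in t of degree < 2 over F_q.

e_{61} is bilinear + alternating on E[61], so e_{61}(11*P + 13*Q, 20*P + 5*Q) = e_{61}(P,Q)^(11*5-13*20).
det M = 11*5 - 13*20 = -205 = 39 (mod 61); 39^{-1} = 36 (mod 61).
6-bit Miller (111101) on E'/F_{160037590032553} with a'=0, b'=20401533543447: accumulate tangent/chord ratios at Q'+S and P'+S'.
The quotient is 67845168620326 + 132946038610366*t.
Thus e_{61}(P,Q) = 107261133605324 + 67513884691228*t.

107261133605324 + 67513884691228*t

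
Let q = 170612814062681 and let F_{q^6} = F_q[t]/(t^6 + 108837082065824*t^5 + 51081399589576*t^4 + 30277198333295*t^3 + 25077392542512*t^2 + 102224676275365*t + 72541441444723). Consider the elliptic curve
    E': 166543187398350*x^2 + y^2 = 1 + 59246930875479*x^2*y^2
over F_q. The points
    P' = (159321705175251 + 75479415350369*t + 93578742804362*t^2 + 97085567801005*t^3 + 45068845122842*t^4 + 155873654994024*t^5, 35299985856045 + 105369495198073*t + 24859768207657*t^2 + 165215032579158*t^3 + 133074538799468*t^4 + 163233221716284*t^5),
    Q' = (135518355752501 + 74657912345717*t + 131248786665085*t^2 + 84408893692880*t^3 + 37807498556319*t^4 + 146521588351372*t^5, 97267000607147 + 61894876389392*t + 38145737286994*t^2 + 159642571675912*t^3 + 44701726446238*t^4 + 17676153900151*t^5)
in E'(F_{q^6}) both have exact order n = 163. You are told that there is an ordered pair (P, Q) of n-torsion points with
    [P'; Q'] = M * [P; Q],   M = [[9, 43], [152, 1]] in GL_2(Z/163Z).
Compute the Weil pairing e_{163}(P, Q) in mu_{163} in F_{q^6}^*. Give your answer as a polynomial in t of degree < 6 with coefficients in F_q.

e_{163} is bilinear + alternating on E[163], so e_{163}(9*P + 43*Q, 152*P + 1*Q) = e_{163}(P,Q)^(9*1-43*152).
det M = 9*1 - 43*152 = -6527 = 156 (mod 163); 156^{-1} = 93 (mod 163).
Edwards->Montgomery: u=(1+y)/(1-y), v=u/x -> 20444975990033v^2=u^3+52883889612517u^2+u; then x_W=69477267646388u+122938093410312: y^2=x^3+98633634646307*x+110496329011156.
Miller loop for e_{163} over F_{170612814062681^6}: bits of 163 = 10100011; 7 double steps + 3 add steps, l/v at each.
So e_{163}(P',Q') = 16035660345108 + 75110569843258*t + 45660383379564*t^2 + 32011323283968*t^3 + 109154426947606*t^4 + 90711691601735*t^5.
(16035660345108 + 75110569843258*t + 45660383379564*t^2 + 32011323283968*t^3 + 109154426947606*t^4 + 90711691601735*t^5)^{93} mod (170612814062681,f) = 86187544892626 + 71725981520675*t + 149563143860768*t^2 + 157400936601219*t^3 + 96127296155946*t^4 + 50941932156603*t^5.

86187544892626 + 71725981520675*t + 149563143860768*t^2 + 157400936601219*t^3 + 96127296155946*t^4 + 50941932156603*t^5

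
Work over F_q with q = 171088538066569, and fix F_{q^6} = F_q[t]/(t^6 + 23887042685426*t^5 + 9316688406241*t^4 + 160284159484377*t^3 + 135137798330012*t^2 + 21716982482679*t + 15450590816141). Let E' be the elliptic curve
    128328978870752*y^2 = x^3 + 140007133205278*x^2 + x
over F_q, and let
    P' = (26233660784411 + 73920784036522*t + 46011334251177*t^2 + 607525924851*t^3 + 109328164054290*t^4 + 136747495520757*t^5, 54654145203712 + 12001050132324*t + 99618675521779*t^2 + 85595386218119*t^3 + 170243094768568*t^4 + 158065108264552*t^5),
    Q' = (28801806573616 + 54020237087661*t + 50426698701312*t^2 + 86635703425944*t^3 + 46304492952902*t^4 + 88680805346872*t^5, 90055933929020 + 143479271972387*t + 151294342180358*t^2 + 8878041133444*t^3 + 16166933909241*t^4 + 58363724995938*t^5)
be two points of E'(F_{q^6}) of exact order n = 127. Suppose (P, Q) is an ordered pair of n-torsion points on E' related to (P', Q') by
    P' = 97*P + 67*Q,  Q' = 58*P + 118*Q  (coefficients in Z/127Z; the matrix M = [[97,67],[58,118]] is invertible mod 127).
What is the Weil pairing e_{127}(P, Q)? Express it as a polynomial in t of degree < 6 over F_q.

Under M = [[97,67],[58,118]] in GL_2(Z/127), e_{127}(P',Q') = e_{127}(P,Q)^(97*118-67*58 mod 127).
det M = 97*118 - 67*58 = 7560 = 67 (mod 127); 67^{-1} = 91 (mod 127).
(x,y)|->(18859012004475x+56849123659334,18859012004475y) sends E' to y^2=x^3+53500157238605*x+77726968345729.
Double-and-add over 1111111: 7-1 doublings, 7-1 additions; each step l_{T,T}/v_{2T} or l_{T,P'}/v at Q'+S for random S.
Result: e(P',Q') = 98547590998297 + 59098753844526*t + 67750397189524*t^2 + 83130971382866*t^3 + 82460634446894*t^4 + 72666522551583*t^5.
Hence e(P,Q) = 87436987741496 + 60274392374795*t + 30843296084184*t^2 + 35007135611097*t^3 + 67205529488358*t^4 + 57552695372189*t^5 in F_{171088538066569^6}^*.

87436987741496 + 60274392374795*t + 30843296084184*t^2 + 35007135611097*t^3 + 67205529488358*t^4 + 57552695372189*t^5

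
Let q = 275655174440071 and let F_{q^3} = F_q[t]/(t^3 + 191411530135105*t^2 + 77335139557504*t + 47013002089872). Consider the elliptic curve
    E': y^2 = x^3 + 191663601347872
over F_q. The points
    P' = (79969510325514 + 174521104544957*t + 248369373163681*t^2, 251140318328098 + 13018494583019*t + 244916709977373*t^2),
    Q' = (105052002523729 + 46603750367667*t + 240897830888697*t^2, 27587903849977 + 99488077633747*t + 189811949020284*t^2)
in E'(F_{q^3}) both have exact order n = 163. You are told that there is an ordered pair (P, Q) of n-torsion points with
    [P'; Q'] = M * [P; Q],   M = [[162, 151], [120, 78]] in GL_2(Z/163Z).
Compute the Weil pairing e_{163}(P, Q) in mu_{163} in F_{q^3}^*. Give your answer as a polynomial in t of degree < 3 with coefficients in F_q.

Alternating bilinearity on E[163] (values in mu_{163} in F_{275655174440071^3}) gives e(P',Q') = e(P,Q)^det(M).
162*78 - 151*120 = -5484; reduced mod 163: det = 58, inverse 104.
8-bit Miller (10100011) on E'/F_{275655174440071} with a'=0, b'=191663601347872: accumulate tangent/chord ratios at Q'+S and P'+S'.
So e_{163}(P',Q') = 65664376198489 + 139262392783658*t + 209081175178515*t^2.
Hence e(P,Q) = 163182357517122 + 78722220789357*t + 142937651756922*t^2 in F_{275655174440071^3}^*.

163182357517122 + 78722220789357*t + 142937651756922*t^2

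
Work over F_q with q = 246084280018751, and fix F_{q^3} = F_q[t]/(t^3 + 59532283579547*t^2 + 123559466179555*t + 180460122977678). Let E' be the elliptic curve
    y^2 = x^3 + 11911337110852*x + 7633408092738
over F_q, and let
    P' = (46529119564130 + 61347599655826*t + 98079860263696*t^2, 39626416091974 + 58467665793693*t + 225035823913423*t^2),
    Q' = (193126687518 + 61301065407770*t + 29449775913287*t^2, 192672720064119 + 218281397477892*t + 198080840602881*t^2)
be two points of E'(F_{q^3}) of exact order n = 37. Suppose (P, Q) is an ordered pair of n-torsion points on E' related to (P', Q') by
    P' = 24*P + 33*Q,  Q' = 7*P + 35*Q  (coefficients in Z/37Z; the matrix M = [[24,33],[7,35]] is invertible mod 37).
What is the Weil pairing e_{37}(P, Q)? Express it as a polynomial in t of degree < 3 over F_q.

227055225673491 + 55346467967785*t + 225433640114758*t^2

The 37-Weil pairing on E[37] over F_{246084280018751} is alternating-bilinear: e_{37}(P',Q') = e_{37}(P,Q)^det(M).
det M = 24*35 - 33*7 = 609 = 17 (mod 37); 17^{-1} = 24 (mod 37).
n = 37 = (100101)_2 (6 bits, wt 3); accumulate f_{37,P'}(Q'+S)/f_{37,P'}(S) along the 5-step ladder.
So e_{37}(P',Q') = 183385987144247 + 102938005008024*t + 187391986157546*t^2.
Raise to 24: e(P,Q) = 227055225673491 + 55346467967785*t + 225433640114758*t^2 in mu_{37}.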